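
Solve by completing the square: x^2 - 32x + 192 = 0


Start: x^2 - 32x + 192 = 0
Move constant: x^2 - 32x = -192
Half of -32 is -16, squared is 256
Add 256 to both sides: x^2 - 32x + 256 = 64
(x - 16)^2 = 64
x - 16 = ±8
x = 16 + 8 = 24 or x = 16 - 8 = 8

x = 8, x = 24


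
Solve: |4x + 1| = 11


An absolute value equation |expr| = 11 gives two cases:
Case 1: 4x + 1 = 11
  4x = 10, so x = 5/2
Case 2: 4x + 1 = -11
  4x = -12, so x = -3

x = -3, x = 5/2


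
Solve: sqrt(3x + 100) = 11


Square both sides: 3x + 100 = 11^2 = 121
3x = 121 - 100 = 21
x = 7
Check: sqrt(3*7 + 100) = sqrt(121) = 11 ✓

x = 7


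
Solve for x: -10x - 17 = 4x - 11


Starting with: -10x - 17 = 4x - 11
Move all x terms to left: (-10 - 4)x = -11 + 17
Simplify: -14x = 6
Divide both sides by -14: x = -3/7

x = -3/7


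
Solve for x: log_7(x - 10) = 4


Convert to exponential form: x - 10 = 7^4 = 2401
x = 2401 + 10 = 2411
Check: log_7(2411 - 10) = log_7(2401) = log_7(2401) = 4 ✓

x = 2411


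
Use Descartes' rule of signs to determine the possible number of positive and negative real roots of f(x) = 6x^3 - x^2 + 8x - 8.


Descartes' rule of signs:

For positive roots, count sign changes in f(x) = 6x^3 - x^2 + 8x - 8:
Signs of coefficients: +, -, +, -
Number of sign changes: 3
Possible positive real roots: 3, 1

For negative roots, examine f(-x) = -6x^3 - x^2 - 8x - 8:
Signs of coefficients: -, -, -, -
Number of sign changes: 0
Possible negative real roots: 0

Positive roots: 3 or 1; Negative roots: 0


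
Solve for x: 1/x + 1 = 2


Subtract 1 from both sides: 1/x = 1
Multiply both sides by x: 1 = 1 * x
Divide by 1: x = 1

x = 1


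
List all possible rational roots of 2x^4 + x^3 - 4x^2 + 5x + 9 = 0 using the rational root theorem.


Rational root theorem: possible roots are ±p/q where:
  p divides the constant term (9): p ∈ {1, 3, 9}
  q divides the leading coefficient (2): q ∈ {1, 2}

All possible rational roots: -9, -9/2, -3, -3/2, -1, -1/2, 1/2, 1, 3/2, 3, 9/2, 9

-9, -9/2, -3, -3/2, -1, -1/2, 1/2, 1, 3/2, 3, 9/2, 9


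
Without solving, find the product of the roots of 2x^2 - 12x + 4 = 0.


By Vieta's formulas for ax^2 + bx + c = 0:
  Sum of roots = -b/a
  Product of roots = c/a

Here a = 2, b = -12, c = 4
Sum = -(-12)/2 = 6
Product = 4/2 = 2

Product = 2


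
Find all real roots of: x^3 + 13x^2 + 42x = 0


The constant term is 0, so x = 0 is a root. Factor out x:
  x(x^2 + 13x + 42) = 0
Solve the quadratic x^2 + 13x + 42 = 0: discriminant = 13^2 - 4(1)(42) = 169 - 168 = 1.
sqrt(1) = 1, so x = (-13 ± 1)/2: x = -6 or x = -7.

x = -7, x = -6, x = 0


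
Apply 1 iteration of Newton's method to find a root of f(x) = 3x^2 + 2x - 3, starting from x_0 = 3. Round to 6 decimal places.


Newton's method: x_(n+1) = x_n - f(x_n)/f'(x_n)
f(x) = 3x^2 + 2x - 3
f'(x) = 6x + 2

Iteration 1:
  f(3.000000) = 30.000000
  f'(3.000000) = 20.000000
  x_1 = 3.000000 - (30.000000)/(20.000000) = 1.500000

x_1 = 1.500000


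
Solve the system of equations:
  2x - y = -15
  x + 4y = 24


Using Cramer's rule:
Determinant D = (2)(4) - (1)(-1) = 8 + 1 = 9
Dx = (-15)(4) - (24)(-1) = -60 + 24 = -36
Dy = (2)(24) - (1)(-15) = 48 + 15 = 63
x = Dx/D = -36/9 = -4
y = Dy/D = 63/9 = 7

x = -4, y = 7


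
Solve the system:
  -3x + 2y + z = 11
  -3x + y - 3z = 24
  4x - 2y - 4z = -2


Using Cramer's rule. Expand each determinant along the first row.
D  = (-3)*[1*(-4) - (-3)*(-2)] - 2*[(-3)*(-4) - (-3)*4] + 1*[(-3)*(-2) - 1*4]
  = (-3)*(-10) - 2*(24) + 1*(2) = -16
Dx = 11*[1*(-4) - (-3)*(-2)] - 2*[24*(-4) - (-3)*(-2)] + 1*[24*(-2) - 1*(-2)]
  = 11*(-10) - 2*(-102) + 1*(-46) = 48
Dy = (-3)*[24*(-4) - (-3)*(-2)] - 11*[(-3)*(-4) - (-3)*4] + 1*[(-3)*(-2) - 24*4]
  = (-3)*(-102) - 11*(24) + 1*(-90) = -48
Dz = (-3)*[1*(-2) - 24*(-2)] - 2*[(-3)*(-2) - 24*4] + 11*[(-3)*(-2) - 1*4]
  = (-3)*(46) - 2*(-90) + 11*(2) = 64
x = Dx/D = 48/-16 = -3, y = Dy/D = -48/-16 = 3, z = Dz/D = 64/-16 = -4
Check eq1: (-3)(-3) + (2)(3) + (1)(-4) = 11 = 11 ✓
Check eq2: (-3)(-3) + (1)(3) + (-3)(-4) = 24 = 24 ✓
Check eq3: (4)(-3) + (-2)(3) + (-4)(-4) = -2 = -2 ✓

x = -3, y = 3, z = -4


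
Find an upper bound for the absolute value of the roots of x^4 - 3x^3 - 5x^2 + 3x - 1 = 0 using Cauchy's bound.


Cauchy's bound: all roots r satisfy |r| <= 1 + max(|a_i/a_n|) for i = 0,...,n-1
where a_n is the leading coefficient.

Coefficients: [1, -3, -5, 3, -1]
Leading coefficient a_n = 1
Ratios |a_i/a_n|: 3, 5, 3, 1
Maximum ratio: 5
Cauchy's bound: |r| <= 1 + 5 = 6

Upper bound = 6


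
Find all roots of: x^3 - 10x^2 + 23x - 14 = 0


Let p(x) = x^3 - 10x^2 + 23x - 14. By the rational root theorem (leading coefficient 1), any rational root is an integer divisor of 14: try ±1, ±2, ... in turn.
Test x = 1: value = 0 ✓, so (x - 1) is a factor.
Synthetic division by (x - 1): bring down 1; 1(1) - 10 = -9; (-9)(1) + 23 = 14; 14(1) - 14 = 0 → quotient x^2 - 9x + 14, remainder 0.
Solve the quadratic x^2 - 9x + 14 = 0: discriminant = (-9)^2 - 4(1)(14) = 81 - 56 = 25.
sqrt(25) = 5, so x = (9 ± 5)/2: x = 7 or x = 2.
Collecting all roots found:

x = 1, x = 2, x = 7


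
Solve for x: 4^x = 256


Express both sides with the same base.
256 = 4^4
Since the bases match: x = 4

x = 4


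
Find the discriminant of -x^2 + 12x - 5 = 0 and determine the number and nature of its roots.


For ax^2 + bx + c = 0, discriminant D = b^2 - 4ac
Here a = -1, b = 12, c = -5
D = (12)^2 - 4(-1)(-5) = 144 - 20 = 124

D = 124 > 0 but not a perfect square
The equation has 2 distinct real irrational roots.

Discriminant = 124, 2 distinct real irrational roots


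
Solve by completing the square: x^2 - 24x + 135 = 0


Start: x^2 - 24x + 135 = 0
Move constant: x^2 - 24x = -135
Half of -24 is -12, squared is 144
Add 144 to both sides: x^2 - 24x + 144 = 9
(x - 12)^2 = 9
x - 12 = ±3
x = 12 + 3 = 15 or x = 12 - 3 = 9

x = 9, x = 15


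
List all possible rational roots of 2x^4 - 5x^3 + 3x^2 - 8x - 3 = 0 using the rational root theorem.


Rational root theorem: possible roots are ±p/q where:
  p divides the constant term (-3): p ∈ {1, 3}
  q divides the leading coefficient (2): q ∈ {1, 2}

All possible rational roots: -3, -3/2, -1, -1/2, 1/2, 1, 3/2, 3

-3, -3/2, -1, -1/2, 1/2, 1, 3/2, 3


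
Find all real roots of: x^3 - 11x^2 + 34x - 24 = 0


Let p(x) = x^3 - 11x^2 + 34x - 24. By the rational root theorem (leading coefficient 1), any rational root is an integer divisor of 24: try ±1, ±2, ... in turn.
Test x = 1: value = 0 ✓, so (x - 1) is a factor.
Synthetic division by (x - 1): bring down 1; 1(1) - 11 = -10; (-10)(1) + 34 = 24; 24(1) - 24 = 0 → quotient x^2 - 10x + 24, remainder 0.
Solve the quadratic x^2 - 10x + 24 = 0: discriminant = (-10)^2 - 4(1)(24) = 100 - 96 = 4.
sqrt(4) = 2, so x = (10 ± 2)/2: x = 6 or x = 4.

x = 1, x = 4, x = 6


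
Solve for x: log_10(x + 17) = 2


Convert to exponential form: x + 17 = 10^2 = 100
x = 100 - 17 = 83
Check: log_10(83 + 17) = log_10(100) = log_10(100) = 2 ✓

x = 83


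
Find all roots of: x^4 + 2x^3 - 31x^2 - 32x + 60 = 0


Let p(x) = x^4 + 2x^3 - 31x^2 - 32x + 60. By the rational root theorem (leading coefficient 1), any rational root is an integer divisor of 60: try ±1, ±2, ... in turn.
Test x = 1: value = 0 ✓, so (x - 1) is a factor.
Synthetic division by (x - 1): bring down 1; 1(1) + 2 = 3; 3(1) - 31 = -28; (-28)(1) - 32 = -60; (-60)(1) + 60 = 0 → quotient x^3 + 3x^2 - 28x - 60, remainder 0.
Continue with the quotient x^3 + 3x^2 - 28x - 60 (candidates must divide 60; re-test x = 1 first in case it repeats).
Test x = 1: value = -84 ≠ 0.
Test x = -1: value = -30 ≠ 0.
Test x = 2: value = -96 ≠ 0.
Test x = -2: value = 0 ✓, so (x + 2) is a factor.
Synthetic division by (x + 2): bring down 1; 1(-2) + 3 = 1; 1(-2) - 28 = -30; (-30)(-2) - 60 = 0 → quotient x^2 + x - 30, remainder 0.
Solve the quadratic x^2 + x - 30 = 0: discriminant = 1^2 - 4(1)(-30) = 1 + 120 = 121.
sqrt(121) = 11, so x = (-1 ± 11)/2: x = 5 or x = -6.
Collecting all roots found:

x = -6, x = -2, x = 1, x = 5


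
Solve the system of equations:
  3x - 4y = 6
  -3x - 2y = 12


Using Cramer's rule:
Determinant D = (3)(-2) - (-3)(-4) = -6 - 12 = -18
Dx = (6)(-2) - (12)(-4) = -12 + 48 = 36
Dy = (3)(12) - (-3)(6) = 36 + 18 = 54
x = Dx/D = 36/-18 = -2
y = Dy/D = 54/-18 = -3

x = -2, y = -3


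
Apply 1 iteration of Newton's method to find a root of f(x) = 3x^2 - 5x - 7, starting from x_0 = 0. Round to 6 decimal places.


Newton's method: x_(n+1) = x_n - f(x_n)/f'(x_n)
f(x) = 3x^2 - 5x - 7
f'(x) = 6x - 5

Iteration 1:
  f(0.000000) = -7.000000
  f'(0.000000) = -5.000000
  x_1 = 0.000000 - (-7.000000)/(-5.000000) = -1.400000

x_1 = -1.400000


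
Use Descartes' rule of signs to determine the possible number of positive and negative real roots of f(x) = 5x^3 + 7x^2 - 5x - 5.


Descartes' rule of signs:

For positive roots, count sign changes in f(x) = 5x^3 + 7x^2 - 5x - 5:
Signs of coefficients: +, +, -, -
Number of sign changes: 1
Possible positive real roots: 1

For negative roots, examine f(-x) = -5x^3 + 7x^2 + 5x - 5:
Signs of coefficients: -, +, +, -
Number of sign changes: 2
Possible negative real roots: 2, 0

Positive roots: 1; Negative roots: 2 or 0


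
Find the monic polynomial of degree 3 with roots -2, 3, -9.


A monic polynomial with roots -2, 3, -9 is:
p(x) = (x + 2)(x - 3)(x + 9)
After multiplying by (x + 2): x + 2
After multiplying by (x - 3): x^2 - x - 6
After multiplying by (x + 9): x^3 + 8x^2 - 15x - 54

x^3 + 8x^2 - 15x - 54


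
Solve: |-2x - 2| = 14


An absolute value equation |expr| = 14 gives two cases:
Case 1: -2x - 2 = 14
  -2x = 16, so x = -8
Case 2: -2x - 2 = -14
  -2x = -12, so x = 6

x = -8, x = 6


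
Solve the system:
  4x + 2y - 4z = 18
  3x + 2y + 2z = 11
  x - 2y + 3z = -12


Using Cramer's rule. Expand each determinant along the first row.
D  = 4*[2*3 - 2*(-2)] - 2*[3*3 - 2*1] + (-4)*[3*(-2) - 2*1]
  = 4*(10) - 2*(7) + (-4)*(-8) = 58
Dx = 18*[2*3 - 2*(-2)] - 2*[11*3 - 2*(-12)] + (-4)*[11*(-2) - 2*(-12)]
  = 18*(10) - 2*(57) + (-4)*(2) = 58
Dy = 4*[11*3 - 2*(-12)] - 18*[3*3 - 2*1] + (-4)*[3*(-12) - 11*1]
  = 4*(57) - 18*(7) + (-4)*(-47) = 290
Dz = 4*[2*(-12) - 11*(-2)] - 2*[3*(-12) - 11*1] + 18*[3*(-2) - 2*1]
  = 4*(-2) - 2*(-47) + 18*(-8) = -58
x = Dx/D = 58/58 = 1, y = Dy/D = 290/58 = 5, z = Dz/D = -58/58 = -1
Check eq1: (4)(1) + (2)(5) + (-4)(-1) = 18 = 18 ✓
Check eq2: (3)(1) + (2)(5) + (2)(-1) = 11 = 11 ✓
Check eq3: (1)(1) + (-2)(5) + (3)(-1) = -12 = -12 ✓

x = 1, y = 5, z = -1


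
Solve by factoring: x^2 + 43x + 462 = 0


We need two numbers that multiply to 462 and add to 43.
Those numbers are 22 and 21 (since 22 * 21 = 462 and 22 + 21 = 43).
So x^2 + 43x + 462 = (x + 22)(x + 21) = 0
Setting each factor to zero: x = -22 or x = -21

x = -22, x = -21


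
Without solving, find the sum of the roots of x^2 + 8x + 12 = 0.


By Vieta's formulas for ax^2 + bx + c = 0:
  Sum of roots = -b/a
  Product of roots = c/a

Here a = 1, b = 8, c = 12
Sum = -(8)/1 = -8
Product = 12/1 = 12

Sum = -8


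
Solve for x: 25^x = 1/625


Express both sides with the same base.
1/625 = 25^(-2)
Since the bases match: x = -2

x = -2


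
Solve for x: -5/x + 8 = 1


Subtract 8 from both sides: -5/x = -7
Multiply both sides by x: -5 = -7 * x
Divide by -7: x = 5/7

x = 5/7


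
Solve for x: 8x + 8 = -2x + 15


Starting with: 8x + 8 = -2x + 15
Move all x terms to left: (8 + 2)x = 15 - 8
Simplify: 10x = 7
Divide both sides by 10: x = 7/10

x = 7/10


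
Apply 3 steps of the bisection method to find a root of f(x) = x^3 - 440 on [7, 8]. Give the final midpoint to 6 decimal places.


f(x) = x^3 - 440
f(7) = -97 < 0
f(8) = 72 > 0

Step 1: midpoint = (7.000000 + 8.000000)/2 = 7.500000
  f(7.500000) = -18.125000
  f(mid) < 0, so root is in [7.500000, 8.000000]

Step 2: midpoint = (7.500000 + 8.000000)/2 = 7.750000
  f(7.750000) = 25.484375
  f(mid) > 0, so root is in [7.500000, 7.750000]

Step 3: midpoint = (7.500000 + 7.750000)/2 = 7.625000
  f(7.625000) = 3.322266
  f(mid) > 0, so root is in [7.500000, 7.625000]

midpoint = 7.625000


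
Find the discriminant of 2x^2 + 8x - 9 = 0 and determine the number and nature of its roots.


For ax^2 + bx + c = 0, discriminant D = b^2 - 4ac
Here a = 2, b = 8, c = -9
D = (8)^2 - 4(2)(-9) = 64 + 72 = 136

D = 136 > 0 but not a perfect square
The equation has 2 distinct real irrational roots.

Discriminant = 136, 2 distinct real irrational roots


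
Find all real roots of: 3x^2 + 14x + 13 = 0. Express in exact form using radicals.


Using the quadratic formula: x = (-b ± sqrt(b^2 - 4ac)) / (2a)
Here a = 3, b = 14, c = 13
Discriminant = b^2 - 4ac = 14^2 - 4(3)(13) = 196 - 156 = 40
Since discriminant = 40 > 0, there are two real roots.
x = (-14 ± 2*sqrt(10)) / 6
Simplifying: x = (-7 ± sqrt(10)) / 3
Numerically: x ≈ -1.2792 or x ≈ -3.3874

x = (-7 + sqrt(10)) / 3 or x = (-7 - sqrt(10)) / 3


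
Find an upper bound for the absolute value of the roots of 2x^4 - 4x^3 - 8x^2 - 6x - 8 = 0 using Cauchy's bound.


Cauchy's bound: all roots r satisfy |r| <= 1 + max(|a_i/a_n|) for i = 0,...,n-1
where a_n is the leading coefficient.

Coefficients: [2, -4, -8, -6, -8]
Leading coefficient a_n = 2
Ratios |a_i/a_n|: 2, 4, 3, 4
Maximum ratio: 4
Cauchy's bound: |r| <= 1 + 4 = 5

Upper bound = 5


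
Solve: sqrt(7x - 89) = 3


Square both sides: 7x - 89 = 3^2 = 9
7x = 9 + 89 = 98
x = 14
Check: sqrt(7*14 - 89) = sqrt(9) = 3 ✓

x = 14


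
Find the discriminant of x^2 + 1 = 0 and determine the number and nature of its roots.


For ax^2 + bx + c = 0, discriminant D = b^2 - 4ac
Here a = 1, b = 0, c = 1
D = (0)^2 - 4(1)(1) = 0 - 4 = -4

D = -4 < 0
The equation has no real roots (2 complex conjugate roots).

Discriminant = -4, no real roots (2 complex conjugate roots)


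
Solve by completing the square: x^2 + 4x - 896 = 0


Start: x^2 + 4x - 896 = 0
Move constant: x^2 + 4x = 896
Half of 4 is 2, squared is 4
Add 4 to both sides: x^2 + 4x + 4 = 900
(x + 2)^2 = 900
x + 2 = ±30
x = -2 + 30 = 28 or x = -2 - 30 = -32

x = -32, x = 28


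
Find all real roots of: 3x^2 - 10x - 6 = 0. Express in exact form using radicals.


Using the quadratic formula: x = (-b ± sqrt(b^2 - 4ac)) / (2a)
Here a = 3, b = -10, c = -6
Discriminant = b^2 - 4ac = (-10)^2 - 4(3)(-6) = 100 + 72 = 172
Since discriminant = 172 > 0, there are two real roots.
x = (10 ± 2*sqrt(43)) / 6
Simplifying: x = (5 ± sqrt(43)) / 3
Numerically: x ≈ 3.8525 or x ≈ -0.5191

x = (5 + sqrt(43)) / 3 or x = (5 - sqrt(43)) / 3


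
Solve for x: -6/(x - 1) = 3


Multiply both sides by (x - 1): -6 = 3(x - 1)
Distribute: -6 = 3x - 3
3x = -6 + 3 = -3
x = -1

x = -1


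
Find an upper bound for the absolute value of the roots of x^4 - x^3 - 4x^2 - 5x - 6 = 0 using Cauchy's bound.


Cauchy's bound: all roots r satisfy |r| <= 1 + max(|a_i/a_n|) for i = 0,...,n-1
where a_n is the leading coefficient.

Coefficients: [1, -1, -4, -5, -6]
Leading coefficient a_n = 1
Ratios |a_i/a_n|: 1, 4, 5, 6
Maximum ratio: 6
Cauchy's bound: |r| <= 1 + 6 = 7

Upper bound = 7


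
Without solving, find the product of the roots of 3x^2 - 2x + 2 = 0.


By Vieta's formulas for ax^2 + bx + c = 0:
  Sum of roots = -b/a
  Product of roots = c/a

Here a = 3, b = -2, c = 2
Sum = -(-2)/3 = 2/3
Product = 2/3 = 2/3

Product = 2/3


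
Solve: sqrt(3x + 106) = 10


Square both sides: 3x + 106 = 10^2 = 100
3x = 100 - 106 = -6
x = -2
Check: sqrt(3*(-2) + 106) = sqrt(100) = 10 ✓

x = -2


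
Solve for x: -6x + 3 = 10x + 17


Starting with: -6x + 3 = 10x + 17
Move all x terms to left: (-6 - 10)x = 17 - 3
Simplify: -16x = 14
Divide both sides by -16: x = -7/8

x = -7/8


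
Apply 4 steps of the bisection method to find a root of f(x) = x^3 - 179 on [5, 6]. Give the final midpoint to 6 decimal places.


f(x) = x^3 - 179
f(5) = -54 < 0
f(6) = 37 > 0

Step 1: midpoint = (5.000000 + 6.000000)/2 = 5.500000
  f(5.500000) = -12.625000
  f(mid) < 0, so root is in [5.500000, 6.000000]

Step 2: midpoint = (5.500000 + 6.000000)/2 = 5.750000
  f(5.750000) = 11.109375
  f(mid) > 0, so root is in [5.500000, 5.750000]

Step 3: midpoint = (5.500000 + 5.750000)/2 = 5.625000
  f(5.625000) = -1.021484
  f(mid) < 0, so root is in [5.625000, 5.750000]

Step 4: midpoint = (5.625000 + 5.750000)/2 = 5.687500
  f(5.687500) = 4.977295
  f(mid) > 0, so root is in [5.625000, 5.687500]

midpoint = 5.687500


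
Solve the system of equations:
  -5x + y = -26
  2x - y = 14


Using Cramer's rule:
Determinant D = (-5)(-1) - (2)(1) = 5 - 2 = 3
Dx = (-26)(-1) - (14)(1) = 26 - 14 = 12
Dy = (-5)(14) - (2)(-26) = -70 + 52 = -18
x = Dx/D = 12/3 = 4
y = Dy/D = -18/3 = -6

x = 4, y = -6


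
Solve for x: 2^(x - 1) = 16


Express both sides with the same base.
16 = 2^4
Since the bases match, equate exponents: x - 1 = 4
So x = 4 - (-1) = 5

x = 5


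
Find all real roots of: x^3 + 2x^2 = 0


The constant term is 0, so x = 0 is a root. Factor out x:
  x(x^2 + 2x) = 0
Solve the quadratic x^2 + 2x = 0: discriminant = 2^2 - 4(1)(0) = 4 - 0 = 4.
sqrt(4) = 2, so x = (-2 ± 2)/2: x = 0 or x = -2.

x = -2, x = 0 (multiplicity 2)


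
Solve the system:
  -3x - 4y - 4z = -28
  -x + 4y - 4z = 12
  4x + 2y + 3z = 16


Using Cramer's rule. Expand each determinant along the first row.
D  = (-3)*[4*3 - (-4)*2] - (-4)*[(-1)*3 - (-4)*4] + (-4)*[(-1)*2 - 4*4]
  = (-3)*(20) - (-4)*(13) + (-4)*(-18) = 64
Dx = (-28)*[4*3 - (-4)*2] - (-4)*[12*3 - (-4)*16] + (-4)*[12*2 - 4*16]
  = (-28)*(20) - (-4)*(100) + (-4)*(-40) = 0
Dy = (-3)*[12*3 - (-4)*16] - (-28)*[(-1)*3 - (-4)*4] + (-4)*[(-1)*16 - 12*4]
  = (-3)*(100) - (-28)*(13) + (-4)*(-64) = 320
Dz = (-3)*[4*16 - 12*2] - (-4)*[(-1)*16 - 12*4] + (-28)*[(-1)*2 - 4*4]
  = (-3)*(40) - (-4)*(-64) + (-28)*(-18) = 128
x = Dx/D = 0/64 = 0, y = Dy/D = 320/64 = 5, z = Dz/D = 128/64 = 2
Check eq1: (-3)(0) + (-4)(5) + (-4)(2) = -28 = -28 ✓
Check eq2: (-1)(0) + (4)(5) + (-4)(2) = 12 = 12 ✓
Check eq3: (4)(0) + (2)(5) + (3)(2) = 16 = 16 ✓

x = 0, y = 5, z = 2


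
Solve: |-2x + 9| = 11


An absolute value equation |expr| = 11 gives two cases:
Case 1: -2x + 9 = 11
  -2x = 2, so x = -1
Case 2: -2x + 9 = -11
  -2x = -20, so x = 10

x = -1, x = 10


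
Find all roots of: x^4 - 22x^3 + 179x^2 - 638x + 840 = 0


Let p(x) = x^4 - 22x^3 + 179x^2 - 638x + 840. By the rational root theorem (leading coefficient 1), any rational root is an integer divisor of 840: try ±1, ±2, ... in turn.
Test x = 1: value = 360 ≠ 0.
Test x = -1: value = 1680 ≠ 0.
Test x = 2: value = 120 ≠ 0.
Test x = -2: value = 3024 ≠ 0.
Test x = 3: value = 24 ≠ 0.
Test x = -3: value = 5040 ≠ 0.
Test x = 4: value = 0 ✓, so (x - 4) is a factor.
Synthetic division by (x - 4): bring down 1; 1(4) - 22 = -18; (-18)(4) + 179 = 107; 107(4) - 638 = -210; (-210)(4) + 840 = 0 → quotient x^3 - 18x^2 + 107x - 210, remainder 0.
Continue with the quotient x^3 - 18x^2 + 107x - 210 (candidates must divide 210).
Test x = 5: value = 0 ✓, so (x - 5) is a factor.
Synthetic division by (x - 5): bring down 1; 1(5) - 18 = -13; (-13)(5) + 107 = 42; 42(5) - 210 = 0 → quotient x^2 - 13x + 42, remainder 0.
Solve the quadratic x^2 - 13x + 42 = 0: discriminant = (-13)^2 - 4(1)(42) = 169 - 168 = 1.
sqrt(1) = 1, so x = (13 ± 1)/2: x = 7 or x = 6.
Collecting all roots found:

x = 4, x = 5, x = 6, x = 7


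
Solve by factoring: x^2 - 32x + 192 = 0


We need two numbers that multiply to 192 and add to -32.
Those numbers are -24 and -8 (since (-24) * (-8) = 192 and (-24) + (-8) = -32).
So x^2 - 32x + 192 = (x - 24)(x - 8) = 0
Setting each factor to zero: x = 24 or x = 8

x = 8, x = 24


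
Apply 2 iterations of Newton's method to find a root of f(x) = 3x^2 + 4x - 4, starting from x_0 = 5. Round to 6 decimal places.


Newton's method: x_(n+1) = x_n - f(x_n)/f'(x_n)
f(x) = 3x^2 + 4x - 4
f'(x) = 6x + 4

Iteration 1:
  f(5.000000) = 91.000000
  f'(5.000000) = 34.000000
  x_1 = 5.000000 - (91.000000)/(34.000000) = 2.323529

Iteration 2:
  f(2.323529) = 21.490484
  f'(2.323529) = 17.941176
  x_2 = 2.323529 - (21.490484)/(17.941176) = 1.125699

x_2 = 1.125699


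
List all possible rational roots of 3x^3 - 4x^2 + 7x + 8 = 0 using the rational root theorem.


Rational root theorem: possible roots are ±p/q where:
  p divides the constant term (8): p ∈ {1, 2, 4, 8}
  q divides the leading coefficient (3): q ∈ {1, 3}

All possible rational roots: -8, -4, -8/3, -2, -4/3, -1, -2/3, -1/3, 1/3, 2/3, 1, 4/3, 2, 8/3, 4, 8

-8, -4, -8/3, -2, -4/3, -1, -2/3, -1/3, 1/3, 2/3, 1, 4/3, 2, 8/3, 4, 8


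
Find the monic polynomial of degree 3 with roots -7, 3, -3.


A monic polynomial with roots -7, 3, -3 is:
p(x) = (x + 7)(x - 3)(x + 3)
After multiplying by (x + 7): x + 7
After multiplying by (x - 3): x^2 + 4x - 21
After multiplying by (x + 3): x^3 + 7x^2 - 9x - 63

x^3 + 7x^2 - 9x - 63


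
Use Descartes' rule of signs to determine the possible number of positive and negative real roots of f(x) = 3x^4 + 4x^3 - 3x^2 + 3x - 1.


Descartes' rule of signs:

For positive roots, count sign changes in f(x) = 3x^4 + 4x^3 - 3x^2 + 3x - 1:
Signs of coefficients: +, +, -, +, -
Number of sign changes: 3
Possible positive real roots: 3, 1

For negative roots, examine f(-x) = 3x^4 - 4x^3 - 3x^2 - 3x - 1:
Signs of coefficients: +, -, -, -, -
Number of sign changes: 1
Possible negative real roots: 1

Positive roots: 3 or 1; Negative roots: 1


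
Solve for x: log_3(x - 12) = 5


Convert to exponential form: x - 12 = 3^5 = 243
x = 243 + 12 = 255
Check: log_3(255 - 12) = log_3(243) = log_3(243) = 5 ✓

x = 255


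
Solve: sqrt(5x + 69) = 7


Square both sides: 5x + 69 = 7^2 = 49
5x = 49 - 69 = -20
x = -4
Check: sqrt(5*(-4) + 69) = sqrt(49) = 7 ✓

x = -4


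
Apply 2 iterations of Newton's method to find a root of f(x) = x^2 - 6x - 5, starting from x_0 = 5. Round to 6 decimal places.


Newton's method: x_(n+1) = x_n - f(x_n)/f'(x_n)
f(x) = x^2 - 6x - 5
f'(x) = 2x - 6

Iteration 1:
  f(5.000000) = -10.000000
  f'(5.000000) = 4.000000
  x_1 = 5.000000 - (-10.000000)/(4.000000) = 7.500000

Iteration 2:
  f(7.500000) = 6.250000
  f'(7.500000) = 9.000000
  x_2 = 7.500000 - (6.250000)/(9.000000) = 6.805556

x_2 = 6.805556


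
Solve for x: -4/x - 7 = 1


Subtract -7 from both sides: -4/x = 8
Multiply both sides by x: -4 = 8 * x
Divide by 8: x = -1/2

x = -1/2


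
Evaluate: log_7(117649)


We need the exponent such that 7^? = 117649
7^6 = 117649
Therefore log_7(117649) = 6

6


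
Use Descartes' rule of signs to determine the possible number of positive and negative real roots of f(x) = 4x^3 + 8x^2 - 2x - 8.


Descartes' rule of signs:

For positive roots, count sign changes in f(x) = 4x^3 + 8x^2 - 2x - 8:
Signs of coefficients: +, +, -, -
Number of sign changes: 1
Possible positive real roots: 1

For negative roots, examine f(-x) = -4x^3 + 8x^2 + 2x - 8:
Signs of coefficients: -, +, +, -
Number of sign changes: 2
Possible negative real roots: 2, 0

Positive roots: 1; Negative roots: 2 or 0


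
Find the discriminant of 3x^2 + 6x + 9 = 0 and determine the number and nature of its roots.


For ax^2 + bx + c = 0, discriminant D = b^2 - 4ac
Here a = 3, b = 6, c = 9
D = (6)^2 - 4(3)(9) = 36 - 108 = -72

D = -72 < 0
The equation has no real roots (2 complex conjugate roots).

Discriminant = -72, no real roots (2 complex conjugate roots)


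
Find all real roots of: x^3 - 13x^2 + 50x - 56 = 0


Let p(x) = x^3 - 13x^2 + 50x - 56. By the rational root theorem (leading coefficient 1), any rational root is an integer divisor of 56: try ±1, ±2, ... in turn.
Test x = 1: value = -18 ≠ 0.
Test x = -1: value = -120 ≠ 0.
Test x = 2: value = 0 ✓, so (x - 2) is a factor.
Synthetic division by (x - 2): bring down 1; 1(2) - 13 = -11; (-11)(2) + 50 = 28; 28(2) - 56 = 0 → quotient x^2 - 11x + 28, remainder 0.
Solve the quadratic x^2 - 11x + 28 = 0: discriminant = (-11)^2 - 4(1)(28) = 121 - 112 = 9.
sqrt(9) = 3, so x = (11 ± 3)/2: x = 7 or x = 4.

x = 2, x = 4, x = 7


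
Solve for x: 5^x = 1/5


Express both sides with the same base.
1/5 = 5^(-1)
Since the bases match: x = -1

x = -1


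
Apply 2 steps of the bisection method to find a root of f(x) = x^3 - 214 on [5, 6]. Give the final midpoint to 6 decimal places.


f(x) = x^3 - 214
f(5) = -89 < 0
f(6) = 2 > 0

Step 1: midpoint = (5.000000 + 6.000000)/2 = 5.500000
  f(5.500000) = -47.625000
  f(mid) < 0, so root is in [5.500000, 6.000000]

Step 2: midpoint = (5.500000 + 6.000000)/2 = 5.750000
  f(5.750000) = -23.890625
  f(mid) < 0, so root is in [5.750000, 6.000000]

midpoint = 5.750000


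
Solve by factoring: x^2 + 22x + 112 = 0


We need two numbers that multiply to 112 and add to 22.
Those numbers are 8 and 14 (since 8 * 14 = 112 and 8 + 14 = 22).
So x^2 + 22x + 112 = (x + 8)(x + 14) = 0
Setting each factor to zero: x = -8 or x = -14

x = -14, x = -8


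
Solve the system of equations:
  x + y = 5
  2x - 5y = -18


Using Cramer's rule:
Determinant D = (1)(-5) - (2)(1) = -5 - 2 = -7
Dx = (5)(-5) - (-18)(1) = -25 + 18 = -7
Dy = (1)(-18) - (2)(5) = -18 - 10 = -28
x = Dx/D = -7/-7 = 1
y = Dy/D = -28/-7 = 4

x = 1, y = 4


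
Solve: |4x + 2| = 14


An absolute value equation |expr| = 14 gives two cases:
Case 1: 4x + 2 = 14
  4x = 12, so x = 3
Case 2: 4x + 2 = -14
  4x = -16, so x = -4

x = -4, x = 3


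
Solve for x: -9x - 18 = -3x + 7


Starting with: -9x - 18 = -3x + 7
Move all x terms to left: (-9 + 3)x = 7 + 18
Simplify: -6x = 25
Divide both sides by -6: x = -25/6

x = -25/6


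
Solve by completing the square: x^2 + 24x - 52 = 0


Start: x^2 + 24x - 52 = 0
Move constant: x^2 + 24x = 52
Half of 24 is 12, squared is 144
Add 144 to both sides: x^2 + 24x + 144 = 196
(x + 12)^2 = 196
x + 12 = ±14
x = -12 + 14 = 2 or x = -12 - 14 = -26

x = -26, x = 2


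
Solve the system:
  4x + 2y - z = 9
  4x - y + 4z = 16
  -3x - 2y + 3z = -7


Using Cramer's rule. Expand each determinant along the first row.
D  = 4*[(-1)*3 - 4*(-2)] - 2*[4*3 - 4*(-3)] + (-1)*[4*(-2) - (-1)*(-3)]
  = 4*(5) - 2*(24) + (-1)*(-11) = -17
Dx = 9*[(-1)*3 - 4*(-2)] - 2*[16*3 - 4*(-7)] + (-1)*[16*(-2) - (-1)*(-7)]
  = 9*(5) - 2*(76) + (-1)*(-39) = -68
Dy = 4*[16*3 - 4*(-7)] - 9*[4*3 - 4*(-3)] + (-1)*[4*(-7) - 16*(-3)]
  = 4*(76) - 9*(24) + (-1)*(20) = 68
Dz = 4*[(-1)*(-7) - 16*(-2)] - 2*[4*(-7) - 16*(-3)] + 9*[4*(-2) - (-1)*(-3)]
  = 4*(39) - 2*(20) + 9*(-11) = 17
x = Dx/D = -68/-17 = 4, y = Dy/D = 68/-17 = -4, z = Dz/D = 17/-17 = -1
Check eq1: (4)(4) + (2)(-4) + (-1)(-1) = 9 = 9 ✓
Check eq2: (4)(4) + (-1)(-4) + (4)(-1) = 16 = 16 ✓
Check eq3: (-3)(4) + (-2)(-4) + (3)(-1) = -7 = -7 ✓

x = 4, y = -4, z = -1


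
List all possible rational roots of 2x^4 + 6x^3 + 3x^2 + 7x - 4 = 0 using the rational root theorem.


Rational root theorem: possible roots are ±p/q where:
  p divides the constant term (-4): p ∈ {1, 2, 4}
  q divides the leading coefficient (2): q ∈ {1, 2}

All possible rational roots: -4, -2, -1, -1/2, 1/2, 1, 2, 4

-4, -2, -1, -1/2, 1/2, 1, 2, 4


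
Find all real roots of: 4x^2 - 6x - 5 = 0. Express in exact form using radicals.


Using the quadratic formula: x = (-b ± sqrt(b^2 - 4ac)) / (2a)
Here a = 4, b = -6, c = -5
Discriminant = b^2 - 4ac = (-6)^2 - 4(4)(-5) = 36 + 80 = 116
Since discriminant = 116 > 0, there are two real roots.
x = (6 ± 2*sqrt(29)) / 8
Simplifying: x = (3 ± sqrt(29)) / 4
Numerically: x ≈ 2.0963 or x ≈ -0.5963

x = (3 + sqrt(29)) / 4 or x = (3 - sqrt(29)) / 4


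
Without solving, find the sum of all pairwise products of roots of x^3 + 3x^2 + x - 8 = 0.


By Vieta's formulas for x^3 + bx^2 + cx + d = 0:
  r1 + r2 + r3 = -b/a = -3
  r1*r2 + r1*r3 + r2*r3 = c/a = 1
  r1*r2*r3 = -d/a = 8


Sum of pairwise products = 1


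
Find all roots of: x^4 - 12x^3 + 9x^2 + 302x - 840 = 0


Let p(x) = x^4 - 12x^3 + 9x^2 + 302x - 840. By the rational root theorem (leading coefficient 1), any rational root is an integer divisor of 840: try ±1, ±2, ... in turn.
Test x = 1: value = -540 ≠ 0.
Test x = -1: value = -1120 ≠ 0.
Test x = 2: value = -280 ≠ 0.
Test x = -2: value = -1296 ≠ 0.
Test x = 3: value = -96 ≠ 0.
Test x = -3: value = -1260 ≠ 0.
Test x = 4: value = 0 ✓, so (x - 4) is a factor.
Synthetic division by (x - 4): bring down 1; 1(4) - 12 = -8; (-8)(4) + 9 = -23; (-23)(4) + 302 = 210; 210(4) - 840 = 0 → quotient x^3 - 8x^2 - 23x + 210, remainder 0.
Continue with the quotient x^3 - 8x^2 - 23x + 210 (candidates must divide 210).
Test x = 5: value = 20 ≠ 0.
Test x = -5: value = 0 ✓, so (x + 5) is a factor.
Synthetic division by (x + 5): bring down 1; 1(-5) - 8 = -13; (-13)(-5) - 23 = 42; 42(-5) + 210 = 0 → quotient x^2 - 13x + 42, remainder 0.
Solve the quadratic x^2 - 13x + 42 = 0: discriminant = (-13)^2 - 4(1)(42) = 169 - 168 = 1.
sqrt(1) = 1, so x = (13 ± 1)/2: x = 7 or x = 6.
Collecting all roots found:

x = -5, x = 4, x = 6, x = 7


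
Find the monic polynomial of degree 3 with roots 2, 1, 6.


A monic polynomial with roots 2, 1, 6 is:
p(x) = (x - 2)(x - 1)(x - 6)
After multiplying by (x - 2): x - 2
After multiplying by (x - 1): x^2 - 3x + 2
After multiplying by (x - 6): x^3 - 9x^2 + 20x - 12

x^3 - 9x^2 + 20x - 12


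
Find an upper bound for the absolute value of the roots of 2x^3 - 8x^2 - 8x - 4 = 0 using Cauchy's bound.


Cauchy's bound: all roots r satisfy |r| <= 1 + max(|a_i/a_n|) for i = 0,...,n-1
where a_n is the leading coefficient.

Coefficients: [2, -8, -8, -4]
Leading coefficient a_n = 2
Ratios |a_i/a_n|: 4, 4, 2
Maximum ratio: 4
Cauchy's bound: |r| <= 1 + 4 = 5

Upper bound = 5


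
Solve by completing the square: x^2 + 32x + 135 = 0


Start: x^2 + 32x + 135 = 0
Move constant: x^2 + 32x = -135
Half of 32 is 16, squared is 256
Add 256 to both sides: x^2 + 32x + 256 = 121
(x + 16)^2 = 121
x + 16 = ±11
x = -16 + 11 = -5 or x = -16 - 11 = -27

x = -27, x = -5


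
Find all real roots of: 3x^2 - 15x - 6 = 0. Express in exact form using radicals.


Using the quadratic formula: x = (-b ± sqrt(b^2 - 4ac)) / (2a)
Here a = 3, b = -15, c = -6
Discriminant = b^2 - 4ac = (-15)^2 - 4(3)(-6) = 225 + 72 = 297
Since discriminant = 297 > 0, there are two real roots.
x = (15 ± 3*sqrt(33)) / 6
Simplifying: x = (5 ± sqrt(33)) / 2
Numerically: x ≈ 5.3723 or x ≈ -0.3723

x = (5 + sqrt(33)) / 2 or x = (5 - sqrt(33)) / 2


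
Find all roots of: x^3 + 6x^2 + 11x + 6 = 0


Let p(x) = x^3 + 6x^2 + 11x + 6. By the rational root theorem (leading coefficient 1), any rational root is an integer divisor of 6: try ±1, ±2, ... in turn.
Test x = 1: value = 24 ≠ 0.
Test x = -1: value = 0 ✓, so (x + 1) is a factor.
Synthetic division by (x + 1): bring down 1; 1(-1) + 6 = 5; 5(-1) + 11 = 6; 6(-1) + 6 = 0 → quotient x^2 + 5x + 6, remainder 0.
Solve the quadratic x^2 + 5x + 6 = 0: discriminant = 5^2 - 4(1)(6) = 25 - 24 = 1.
sqrt(1) = 1, so x = (-5 ± 1)/2: x = -2 or x = -3.
Collecting all roots found:

x = -3, x = -2, x = -1


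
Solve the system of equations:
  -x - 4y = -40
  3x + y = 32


Using Cramer's rule:
Determinant D = (-1)(1) - (3)(-4) = -1 + 12 = 11
Dx = (-40)(1) - (32)(-4) = -40 + 128 = 88
Dy = (-1)(32) - (3)(-40) = -32 + 120 = 88
x = Dx/D = 88/11 = 8
y = Dy/D = 88/11 = 8

x = 8, y = 8


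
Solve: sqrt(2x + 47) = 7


Square both sides: 2x + 47 = 7^2 = 49
2x = 49 - 47 = 2
x = 1
Check: sqrt(2*1 + 47) = sqrt(49) = 7 ✓

x = 1


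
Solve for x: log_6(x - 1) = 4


Convert to exponential form: x - 1 = 6^4 = 1296
x = 1296 + 1 = 1297
Check: log_6(1297 - 1) = log_6(1296) = log_6(1296) = 4 ✓

x = 1297


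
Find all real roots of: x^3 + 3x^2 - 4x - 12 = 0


Let p(x) = x^3 + 3x^2 - 4x - 12. By the rational root theorem (leading coefficient 1), any rational root is an integer divisor of 12: try ±1, ±2, ... in turn.
Test x = 1: value = -12 ≠ 0.
Test x = -1: value = -6 ≠ 0.
Test x = 2: value = 0 ✓, so (x - 2) is a factor.
Synthetic division by (x - 2): bring down 1; 1(2) + 3 = 5; 5(2) - 4 = 6; 6(2) - 12 = 0 → quotient x^2 + 5x + 6, remainder 0.
Solve the quadratic x^2 + 5x + 6 = 0: discriminant = 5^2 - 4(1)(6) = 25 - 24 = 1.
sqrt(1) = 1, so x = (-5 ± 1)/2: x = -2 or x = -3.

x = -3, x = -2, x = 2


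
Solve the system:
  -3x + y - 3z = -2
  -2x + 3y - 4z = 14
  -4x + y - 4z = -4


Using Cramer's rule. Expand each determinant along the first row.
D  = (-3)*[3*(-4) - (-4)*1] - 1*[(-2)*(-4) - (-4)*(-4)] + (-3)*[(-2)*1 - 3*(-4)]
  = (-3)*(-8) - 1*(-8) + (-3)*(10) = 2
Dx = (-2)*[3*(-4) - (-4)*1] - 1*[14*(-4) - (-4)*(-4)] + (-3)*[14*1 - 3*(-4)]
  = (-2)*(-8) - 1*(-72) + (-3)*(26) = 10
Dy = (-3)*[14*(-4) - (-4)*(-4)] - (-2)*[(-2)*(-4) - (-4)*(-4)] + (-3)*[(-2)*(-4) - 14*(-4)]
  = (-3)*(-72) - (-2)*(-8) + (-3)*(64) = 8
Dz = (-3)*[3*(-4) - 14*1] - 1*[(-2)*(-4) - 14*(-4)] + (-2)*[(-2)*1 - 3*(-4)]
  = (-3)*(-26) - 1*(64) + (-2)*(10) = -6
x = Dx/D = 10/2 = 5, y = Dy/D = 8/2 = 4, z = Dz/D = -6/2 = -3
Check eq1: (-3)(5) + (1)(4) + (-3)(-3) = -2 = -2 ✓
Check eq2: (-2)(5) + (3)(4) + (-4)(-3) = 14 = 14 ✓
Check eq3: (-4)(5) + (1)(4) + (-4)(-3) = -4 = -4 ✓

x = 5, y = 4, z = -3


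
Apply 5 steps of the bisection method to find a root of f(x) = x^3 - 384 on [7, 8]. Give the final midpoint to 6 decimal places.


f(x) = x^3 - 384
f(7) = -41 < 0
f(8) = 128 > 0

Step 1: midpoint = (7.000000 + 8.000000)/2 = 7.500000
  f(7.500000) = 37.875000
  f(mid) > 0, so root is in [7.000000, 7.500000]

Step 2: midpoint = (7.000000 + 7.500000)/2 = 7.250000
  f(7.250000) = -2.921875
  f(mid) < 0, so root is in [7.250000, 7.500000]

Step 3: midpoint = (7.250000 + 7.500000)/2 = 7.375000
  f(7.375000) = 17.130859
  f(mid) > 0, so root is in [7.250000, 7.375000]

Step 4: midpoint = (7.250000 + 7.375000)/2 = 7.312500
  f(7.312500) = 7.018799
  f(mid) > 0, so root is in [7.250000, 7.312500]

Step 5: midpoint = (7.250000 + 7.312500)/2 = 7.281250
  f(7.281250) = 2.027130
  f(mid) > 0, so root is in [7.250000, 7.281250]

midpoint = 7.281250


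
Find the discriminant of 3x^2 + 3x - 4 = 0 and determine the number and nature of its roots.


For ax^2 + bx + c = 0, discriminant D = b^2 - 4ac
Here a = 3, b = 3, c = -4
D = (3)^2 - 4(3)(-4) = 9 + 48 = 57

D = 57 > 0 but not a perfect square
The equation has 2 distinct real irrational roots.

Discriminant = 57, 2 distinct real irrational roots


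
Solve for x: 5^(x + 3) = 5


Express both sides with the same base.
5 = 5^1
Since the bases match, equate exponents: x + 3 = 1
So x = 1 - (3) = -2

x = -2


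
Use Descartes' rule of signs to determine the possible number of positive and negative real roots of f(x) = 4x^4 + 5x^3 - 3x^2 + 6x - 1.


Descartes' rule of signs:

For positive roots, count sign changes in f(x) = 4x^4 + 5x^3 - 3x^2 + 6x - 1:
Signs of coefficients: +, +, -, +, -
Number of sign changes: 3
Possible positive real roots: 3, 1

For negative roots, examine f(-x) = 4x^4 - 5x^3 - 3x^2 - 6x - 1:
Signs of coefficients: +, -, -, -, -
Number of sign changes: 1
Possible negative real roots: 1

Positive roots: 3 or 1; Negative roots: 1


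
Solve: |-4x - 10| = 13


An absolute value equation |expr| = 13 gives two cases:
Case 1: -4x - 10 = 13
  -4x = 23, so x = -23/4
Case 2: -4x - 10 = -13
  -4x = -3, so x = 3/4

x = -23/4, x = 3/4


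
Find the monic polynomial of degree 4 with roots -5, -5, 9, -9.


A monic polynomial with roots -5, -5, 9, -9 is:
p(x) = (x + 5)(x + 5)(x - 9)(x + 9)
After multiplying by (x + 5): x + 5
After multiplying by (x + 5): x^2 + 10x + 25
After multiplying by (x - 9): x^3 + x^2 - 65x - 225
After multiplying by (x + 9): x^4 + 10x^3 - 56x^2 - 810x - 2025

x^4 + 10x^3 - 56x^2 - 810x - 2025


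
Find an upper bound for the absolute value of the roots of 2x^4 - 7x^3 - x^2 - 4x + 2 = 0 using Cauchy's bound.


Cauchy's bound: all roots r satisfy |r| <= 1 + max(|a_i/a_n|) for i = 0,...,n-1
where a_n is the leading coefficient.

Coefficients: [2, -7, -1, -4, 2]
Leading coefficient a_n = 2
Ratios |a_i/a_n|: 7/2, 1/2, 2, 1
Maximum ratio: 7/2
Cauchy's bound: |r| <= 1 + 7/2 = 9/2

Upper bound = 9/2


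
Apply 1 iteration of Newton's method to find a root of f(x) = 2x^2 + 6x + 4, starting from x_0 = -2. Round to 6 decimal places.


Newton's method: x_(n+1) = x_n - f(x_n)/f'(x_n)
f(x) = 2x^2 + 6x + 4
f'(x) = 4x + 6

Iteration 1:
  f(-2.000000) = 0.000000
  f'(-2.000000) = -2.000000
  x_1 = -2.000000 - (0.000000)/(-2.000000) = -2.000000

x_1 = -2.000000


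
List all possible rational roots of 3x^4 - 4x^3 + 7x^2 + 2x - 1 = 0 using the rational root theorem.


Rational root theorem: possible roots are ±p/q where:
  p divides the constant term (-1): p ∈ {1}
  q divides the leading coefficient (3): q ∈ {1, 3}

All possible rational roots: -1, -1/3, 1/3, 1

-1, -1/3, 1/3, 1


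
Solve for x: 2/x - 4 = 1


Subtract -4 from both sides: 2/x = 5
Multiply both sides by x: 2 = 5 * x
Divide by 5: x = 2/5

x = 2/5


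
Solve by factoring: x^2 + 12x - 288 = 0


We need two numbers that multiply to -288 and add to 12.
Those numbers are 24 and -12 (since 24 * (-12) = -288 and 24 + (-12) = 12).
So x^2 + 12x - 288 = (x + 24)(x - 12) = 0
Setting each factor to zero: x = -24 or x = 12

x = -24, x = 12


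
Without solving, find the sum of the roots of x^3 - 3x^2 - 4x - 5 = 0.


By Vieta's formulas for x^3 + bx^2 + cx + d = 0:
  r1 + r2 + r3 = -b/a = 3
  r1*r2 + r1*r3 + r2*r3 = c/a = -4
  r1*r2*r3 = -d/a = 5


Sum = 3


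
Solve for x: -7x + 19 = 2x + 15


Starting with: -7x + 19 = 2x + 15
Move all x terms to left: (-7 - 2)x = 15 - 19
Simplify: -9x = -4
Divide both sides by -9: x = 4/9

x = 4/9


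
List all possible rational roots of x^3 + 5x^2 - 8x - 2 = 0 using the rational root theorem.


Rational root theorem: possible roots are ±p/q where:
  p divides the constant term (-2): p ∈ {1, 2}
  q divides the leading coefficient (1): q ∈ {1}

All possible rational roots: -2, -1, 1, 2

-2, -1, 1, 2


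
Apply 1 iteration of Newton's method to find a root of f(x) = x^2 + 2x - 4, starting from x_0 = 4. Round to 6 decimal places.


Newton's method: x_(n+1) = x_n - f(x_n)/f'(x_n)
f(x) = x^2 + 2x - 4
f'(x) = 2x + 2

Iteration 1:
  f(4.000000) = 20.000000
  f'(4.000000) = 10.000000
  x_1 = 4.000000 - (20.000000)/(10.000000) = 2.000000

x_1 = 2.000000


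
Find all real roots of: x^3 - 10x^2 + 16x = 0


The constant term is 0, so x = 0 is a root. Factor out x:
  x(x^2 - 10x + 16) = 0
Solve the quadratic x^2 - 10x + 16 = 0: discriminant = (-10)^2 - 4(1)(16) = 100 - 64 = 36.
sqrt(36) = 6, so x = (10 ± 6)/2: x = 8 or x = 2.

x = 0, x = 2, x = 8


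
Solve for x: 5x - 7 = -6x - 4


Starting with: 5x - 7 = -6x - 4
Move all x terms to left: (5 + 6)x = -4 + 7
Simplify: 11x = 3
Divide both sides by 11: x = 3/11

x = 3/11


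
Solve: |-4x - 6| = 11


An absolute value equation |expr| = 11 gives two cases:
Case 1: -4x - 6 = 11
  -4x = 17, so x = -17/4
Case 2: -4x - 6 = -11
  -4x = -5, so x = 5/4

x = -17/4, x = 5/4


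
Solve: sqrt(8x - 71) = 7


Square both sides: 8x - 71 = 7^2 = 49
8x = 49 + 71 = 120
x = 15
Check: sqrt(8*15 - 71) = sqrt(49) = 7 ✓

x = 15


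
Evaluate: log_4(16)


We need the exponent such that 4^? = 16
4^2 = 16
Therefore log_4(16) = 2

2


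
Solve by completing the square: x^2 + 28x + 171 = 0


Start: x^2 + 28x + 171 = 0
Move constant: x^2 + 28x = -171
Half of 28 is 14, squared is 196
Add 196 to both sides: x^2 + 28x + 196 = 25
(x + 14)^2 = 25
x + 14 = ±5
x = -14 + 5 = -9 or x = -14 - 5 = -19

x = -19, x = -9


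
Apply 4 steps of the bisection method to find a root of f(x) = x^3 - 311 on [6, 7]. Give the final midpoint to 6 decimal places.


f(x) = x^3 - 311
f(6) = -95 < 0
f(7) = 32 > 0

Step 1: midpoint = (6.000000 + 7.000000)/2 = 6.500000
  f(6.500000) = -36.375000
  f(mid) < 0, so root is in [6.500000, 7.000000]

Step 2: midpoint = (6.500000 + 7.000000)/2 = 6.750000
  f(6.750000) = -3.453125
  f(mid) < 0, so root is in [6.750000, 7.000000]

Step 3: midpoint = (6.750000 + 7.000000)/2 = 6.875000
  f(6.875000) = 13.951172
  f(mid) > 0, so root is in [6.750000, 6.875000]

Step 4: midpoint = (6.750000 + 6.875000)/2 = 6.812500
  f(6.812500) = 5.169189
  f(mid) > 0, so root is in [6.750000, 6.812500]

midpoint = 6.812500
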